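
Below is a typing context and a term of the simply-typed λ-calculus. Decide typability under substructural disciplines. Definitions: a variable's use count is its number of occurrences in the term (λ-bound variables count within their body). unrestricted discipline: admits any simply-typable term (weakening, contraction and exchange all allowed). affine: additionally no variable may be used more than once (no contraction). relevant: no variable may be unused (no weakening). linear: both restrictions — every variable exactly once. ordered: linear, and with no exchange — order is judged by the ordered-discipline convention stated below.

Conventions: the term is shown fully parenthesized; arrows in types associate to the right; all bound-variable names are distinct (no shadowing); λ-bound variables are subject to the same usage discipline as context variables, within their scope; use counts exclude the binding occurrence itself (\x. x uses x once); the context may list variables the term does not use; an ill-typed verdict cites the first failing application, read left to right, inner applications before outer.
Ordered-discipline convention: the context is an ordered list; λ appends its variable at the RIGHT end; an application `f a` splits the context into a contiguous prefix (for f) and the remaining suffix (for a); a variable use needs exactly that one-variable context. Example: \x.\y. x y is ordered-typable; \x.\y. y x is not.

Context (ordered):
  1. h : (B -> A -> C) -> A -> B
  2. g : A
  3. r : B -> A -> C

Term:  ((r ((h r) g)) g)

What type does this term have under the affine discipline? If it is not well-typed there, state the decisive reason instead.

not well-typed under affine — uses contraction: g ×2, r ×2
usage: h: 1×; g: 2×; r: 2×
uses in reading order: r, h, r, g, g
typing: well-typed — term : C
per-discipline verdicts: ordered ✗, linear ✗, affine ✗, relevant ✓, unrestricted ✓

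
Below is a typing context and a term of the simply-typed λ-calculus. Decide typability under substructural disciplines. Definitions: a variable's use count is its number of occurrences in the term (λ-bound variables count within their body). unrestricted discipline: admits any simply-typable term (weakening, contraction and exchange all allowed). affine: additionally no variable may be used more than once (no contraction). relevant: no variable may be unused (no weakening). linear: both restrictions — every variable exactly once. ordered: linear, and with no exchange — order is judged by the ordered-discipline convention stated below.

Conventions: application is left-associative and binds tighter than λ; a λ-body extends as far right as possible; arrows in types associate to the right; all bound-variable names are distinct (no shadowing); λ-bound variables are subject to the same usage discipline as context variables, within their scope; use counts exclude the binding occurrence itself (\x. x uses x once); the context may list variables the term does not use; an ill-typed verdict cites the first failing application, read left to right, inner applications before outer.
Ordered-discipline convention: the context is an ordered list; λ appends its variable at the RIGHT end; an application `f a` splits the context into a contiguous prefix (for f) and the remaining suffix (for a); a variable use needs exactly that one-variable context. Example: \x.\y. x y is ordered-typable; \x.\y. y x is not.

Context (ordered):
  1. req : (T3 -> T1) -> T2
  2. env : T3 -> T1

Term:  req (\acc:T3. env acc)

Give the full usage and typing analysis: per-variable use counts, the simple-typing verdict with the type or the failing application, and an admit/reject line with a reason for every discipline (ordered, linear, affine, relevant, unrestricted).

counts: req: 1; env: 1; acc (λ-bound): 1
use order (left to right): req, env, acc
typing: ✓ — T2
ordered: ✓ — req, env, acc: once each, no exchange needed
linear: ✓ — each of req, env, acc used exactly once
affine: ✓ — at most one use each (req, env, acc)
relevant: ✓ — req, env, acc: all used, weakening unneeded
unrestricted: ✓ — typability at T2 is all that's needed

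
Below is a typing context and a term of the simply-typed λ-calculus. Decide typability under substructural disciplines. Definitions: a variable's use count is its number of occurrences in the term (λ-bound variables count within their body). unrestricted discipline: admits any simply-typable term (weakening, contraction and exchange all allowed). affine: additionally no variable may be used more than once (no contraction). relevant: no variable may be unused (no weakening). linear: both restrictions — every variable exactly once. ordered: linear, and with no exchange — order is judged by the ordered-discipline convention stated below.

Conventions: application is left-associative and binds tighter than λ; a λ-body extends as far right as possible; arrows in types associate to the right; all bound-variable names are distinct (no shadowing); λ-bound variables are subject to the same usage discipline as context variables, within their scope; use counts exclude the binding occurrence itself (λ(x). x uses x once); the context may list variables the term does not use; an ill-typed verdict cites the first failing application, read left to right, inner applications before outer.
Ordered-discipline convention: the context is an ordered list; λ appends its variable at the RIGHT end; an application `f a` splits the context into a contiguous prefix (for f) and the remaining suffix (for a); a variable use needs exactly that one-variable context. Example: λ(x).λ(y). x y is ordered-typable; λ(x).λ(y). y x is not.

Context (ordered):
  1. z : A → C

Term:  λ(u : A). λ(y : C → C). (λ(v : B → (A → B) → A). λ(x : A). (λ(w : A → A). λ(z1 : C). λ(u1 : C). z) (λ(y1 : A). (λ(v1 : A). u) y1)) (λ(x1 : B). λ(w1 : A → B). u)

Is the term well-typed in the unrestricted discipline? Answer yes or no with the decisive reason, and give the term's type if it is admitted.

yes — typability at A → (C → C) → A → C → C → A → C is all that's needed; term : A → (C → C) → A → C → C → A → C
usage: z=1, u (bound)=2, y (bound)=0, v (bound)=0, x (bound)=0, w (bound)=0, z1 (bound)=0, u1 (bound)=0, y1 (bound)=1, v1 (bound)=0, x1 (bound)=0, w1 (bound)=0
order of uses: z, u, y1, u
typing: well-typed at A → (C → C) → A → C → C → A → C
across the five disciplines: ordered ✗, linear ✗, affine ✗, relevant ✗, unrestricted ✓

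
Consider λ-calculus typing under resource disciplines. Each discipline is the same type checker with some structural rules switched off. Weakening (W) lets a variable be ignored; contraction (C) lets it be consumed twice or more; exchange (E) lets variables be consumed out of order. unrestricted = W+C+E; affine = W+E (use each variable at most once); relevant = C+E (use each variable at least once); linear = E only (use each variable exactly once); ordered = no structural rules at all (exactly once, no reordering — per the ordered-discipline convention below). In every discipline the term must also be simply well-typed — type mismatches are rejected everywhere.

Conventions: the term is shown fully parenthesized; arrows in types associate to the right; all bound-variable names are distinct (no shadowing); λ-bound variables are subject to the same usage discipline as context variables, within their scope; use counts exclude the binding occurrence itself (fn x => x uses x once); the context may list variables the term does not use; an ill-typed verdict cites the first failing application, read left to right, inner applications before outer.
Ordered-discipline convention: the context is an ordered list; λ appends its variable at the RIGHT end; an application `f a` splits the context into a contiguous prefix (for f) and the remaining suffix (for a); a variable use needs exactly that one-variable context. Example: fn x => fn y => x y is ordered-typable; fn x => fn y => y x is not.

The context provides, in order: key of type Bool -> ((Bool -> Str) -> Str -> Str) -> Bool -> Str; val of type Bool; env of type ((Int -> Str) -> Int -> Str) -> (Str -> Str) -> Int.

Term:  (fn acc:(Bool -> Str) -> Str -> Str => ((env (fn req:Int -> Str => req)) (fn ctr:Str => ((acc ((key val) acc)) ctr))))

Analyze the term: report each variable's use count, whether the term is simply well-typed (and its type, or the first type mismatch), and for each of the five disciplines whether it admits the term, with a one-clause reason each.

counts: key=1; val=1; env=1; acc (λ-bound)=2; req (λ-bound)=1; ctr (λ-bound)=1
order of uses: env, req, acc, key, val, acc, ctr
typing: the term checks, with type ((Bool -> Str) -> Str -> Str) -> Int
ordered: ✗ — needs contraction — acc ×2
linear: ✗ — needs contraction — acc ×2
affine: ✗ — needs contraction — acc ×2
relevant: ✓ — none of key, val, env, acc, req, ctr goes unused
unrestricted: ✓ — type-checks (((Bool -> Str) -> Str -> Str) -> Int) and nothing is barred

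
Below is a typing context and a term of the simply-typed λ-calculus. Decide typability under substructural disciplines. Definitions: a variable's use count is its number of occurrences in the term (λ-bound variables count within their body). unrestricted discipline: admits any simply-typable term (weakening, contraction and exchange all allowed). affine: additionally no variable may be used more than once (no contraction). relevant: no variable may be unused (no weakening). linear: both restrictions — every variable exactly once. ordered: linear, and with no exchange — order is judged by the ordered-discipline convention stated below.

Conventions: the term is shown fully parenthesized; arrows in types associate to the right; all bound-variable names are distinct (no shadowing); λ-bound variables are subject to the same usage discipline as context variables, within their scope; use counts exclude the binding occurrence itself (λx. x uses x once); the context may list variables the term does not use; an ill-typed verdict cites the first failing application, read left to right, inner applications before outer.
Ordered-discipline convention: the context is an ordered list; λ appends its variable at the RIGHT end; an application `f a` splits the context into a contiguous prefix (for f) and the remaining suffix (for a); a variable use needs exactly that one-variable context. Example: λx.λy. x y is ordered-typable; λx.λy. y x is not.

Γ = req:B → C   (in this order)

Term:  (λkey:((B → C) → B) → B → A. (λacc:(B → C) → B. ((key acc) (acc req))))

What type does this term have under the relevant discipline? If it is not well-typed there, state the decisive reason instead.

term : (((B → C) → B) → B → A) → ((B → C) → B) → A
use counts: req ×1, key (bound) ×1, acc (bound) ×2
use order (left to right): key, acc, acc, req
typing: well-typed — term : (((B → C) → B) → B → A) → ((B → C) → B) → A
summary: ordered ✗ | linear ✗ | affine ✗ | relevant ✓ | unrestricted ✓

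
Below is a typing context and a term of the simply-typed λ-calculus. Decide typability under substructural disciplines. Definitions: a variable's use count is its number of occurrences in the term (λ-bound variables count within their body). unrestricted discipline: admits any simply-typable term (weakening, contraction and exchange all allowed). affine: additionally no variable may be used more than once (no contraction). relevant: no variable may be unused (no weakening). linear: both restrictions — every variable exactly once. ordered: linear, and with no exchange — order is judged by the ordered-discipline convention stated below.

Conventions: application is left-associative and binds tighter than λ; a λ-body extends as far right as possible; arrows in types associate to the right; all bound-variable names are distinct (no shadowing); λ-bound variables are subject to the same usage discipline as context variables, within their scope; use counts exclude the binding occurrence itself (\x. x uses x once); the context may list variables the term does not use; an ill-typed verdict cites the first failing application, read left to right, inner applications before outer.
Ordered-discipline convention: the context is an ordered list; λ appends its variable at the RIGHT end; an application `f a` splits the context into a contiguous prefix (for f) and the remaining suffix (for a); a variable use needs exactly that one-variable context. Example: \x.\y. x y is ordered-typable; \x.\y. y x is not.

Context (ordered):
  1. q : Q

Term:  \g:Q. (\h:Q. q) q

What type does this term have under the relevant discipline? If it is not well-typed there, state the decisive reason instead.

not well-typed under relevant — g, h never used (weakening)
use counts: q: 2×, g (bound): 0×, h (bound): 0×
use order (left to right): q, q
typing: ✓ — Q -> Q
per-discipline verdicts: ordered ✗; linear ✗; affine ✗; relevant ✗; unrestricted ✓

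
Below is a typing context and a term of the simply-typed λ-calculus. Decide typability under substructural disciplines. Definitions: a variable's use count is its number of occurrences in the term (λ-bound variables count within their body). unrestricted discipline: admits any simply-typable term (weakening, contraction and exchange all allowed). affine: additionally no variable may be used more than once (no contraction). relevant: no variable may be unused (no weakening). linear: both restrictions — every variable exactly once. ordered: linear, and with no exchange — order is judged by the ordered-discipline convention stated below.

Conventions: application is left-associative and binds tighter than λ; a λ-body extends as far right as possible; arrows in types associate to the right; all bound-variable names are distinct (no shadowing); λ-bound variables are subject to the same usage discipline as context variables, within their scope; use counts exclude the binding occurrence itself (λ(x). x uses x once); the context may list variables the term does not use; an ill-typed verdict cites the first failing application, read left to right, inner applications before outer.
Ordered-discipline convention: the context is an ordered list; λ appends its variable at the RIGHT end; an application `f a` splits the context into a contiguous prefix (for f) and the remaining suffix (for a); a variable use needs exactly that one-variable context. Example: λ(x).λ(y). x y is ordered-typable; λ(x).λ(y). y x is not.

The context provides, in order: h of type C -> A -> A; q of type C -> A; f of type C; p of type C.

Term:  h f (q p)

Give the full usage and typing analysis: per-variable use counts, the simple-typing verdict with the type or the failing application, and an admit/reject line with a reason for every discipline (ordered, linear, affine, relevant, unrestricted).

usage: h: 1; q: 1; f: 1; p: 1
use order (left to right): h, f, q, p
typing: well-typed — term : A
ordered ✗ (no contiguous prefix/suffix split fits h, f, q, p)
linear ✓ (single use per variable (h, q, f, p))
affine ✓ (no duplicate uses among h, q, f, p)
relevant ✓ (every one of h, q, f, p appears)
unrestricted ✓ (typability at A is all that's needed)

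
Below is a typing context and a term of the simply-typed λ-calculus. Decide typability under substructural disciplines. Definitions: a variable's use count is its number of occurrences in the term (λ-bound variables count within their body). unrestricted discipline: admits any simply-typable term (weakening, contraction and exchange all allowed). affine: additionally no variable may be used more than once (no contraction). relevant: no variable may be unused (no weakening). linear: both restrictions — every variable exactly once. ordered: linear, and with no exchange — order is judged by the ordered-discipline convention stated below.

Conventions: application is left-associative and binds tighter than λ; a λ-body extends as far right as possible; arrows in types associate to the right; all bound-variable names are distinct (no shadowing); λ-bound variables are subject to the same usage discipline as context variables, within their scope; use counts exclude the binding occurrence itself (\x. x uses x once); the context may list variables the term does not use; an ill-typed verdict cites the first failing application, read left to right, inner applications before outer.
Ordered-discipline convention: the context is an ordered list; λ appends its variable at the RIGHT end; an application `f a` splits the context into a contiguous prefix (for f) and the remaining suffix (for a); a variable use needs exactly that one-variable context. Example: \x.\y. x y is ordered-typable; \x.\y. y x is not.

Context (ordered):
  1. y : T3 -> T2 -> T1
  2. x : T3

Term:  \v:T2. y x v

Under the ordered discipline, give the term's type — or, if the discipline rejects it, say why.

term : T2 -> T1
usage: y ×1, x ×1, v (λ-bound) ×1
left-to-right use order: y, x, v
typing: well-typed — term : T2 -> T1
across the five disciplines: ordered ✓; linear ✓; affine ✓; relevant ✓; unrestricted ✓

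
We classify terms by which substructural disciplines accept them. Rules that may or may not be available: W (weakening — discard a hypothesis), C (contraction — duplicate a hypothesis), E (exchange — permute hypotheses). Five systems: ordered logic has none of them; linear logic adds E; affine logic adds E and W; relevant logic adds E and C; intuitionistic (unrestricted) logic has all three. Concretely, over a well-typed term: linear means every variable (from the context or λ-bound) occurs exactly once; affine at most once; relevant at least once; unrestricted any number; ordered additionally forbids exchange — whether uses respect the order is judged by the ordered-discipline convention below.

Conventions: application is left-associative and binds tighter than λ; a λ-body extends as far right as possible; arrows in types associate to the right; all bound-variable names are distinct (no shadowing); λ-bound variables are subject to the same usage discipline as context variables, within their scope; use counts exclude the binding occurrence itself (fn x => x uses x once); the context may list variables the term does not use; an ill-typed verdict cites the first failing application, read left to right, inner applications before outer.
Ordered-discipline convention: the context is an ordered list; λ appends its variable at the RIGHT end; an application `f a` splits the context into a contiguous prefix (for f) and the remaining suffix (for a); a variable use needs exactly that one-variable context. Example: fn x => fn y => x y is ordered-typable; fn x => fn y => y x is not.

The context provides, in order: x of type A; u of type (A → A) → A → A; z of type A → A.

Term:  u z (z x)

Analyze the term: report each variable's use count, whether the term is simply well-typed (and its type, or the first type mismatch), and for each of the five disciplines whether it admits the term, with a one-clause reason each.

variable uses: x: 1, u: 1, z: 2
use order (left to right): u, z, z, x
typing: well-typed — term : A
ordered: ✗, z ×2 used more than once (contraction)
linear: ✗, z ×2 used more than once (contraction)
affine: ✗, z ×2 used more than once (contraction)
relevant: ✓, at least one use each (x, u, z)
unrestricted: ✓, simply typable at A; W, C, E all held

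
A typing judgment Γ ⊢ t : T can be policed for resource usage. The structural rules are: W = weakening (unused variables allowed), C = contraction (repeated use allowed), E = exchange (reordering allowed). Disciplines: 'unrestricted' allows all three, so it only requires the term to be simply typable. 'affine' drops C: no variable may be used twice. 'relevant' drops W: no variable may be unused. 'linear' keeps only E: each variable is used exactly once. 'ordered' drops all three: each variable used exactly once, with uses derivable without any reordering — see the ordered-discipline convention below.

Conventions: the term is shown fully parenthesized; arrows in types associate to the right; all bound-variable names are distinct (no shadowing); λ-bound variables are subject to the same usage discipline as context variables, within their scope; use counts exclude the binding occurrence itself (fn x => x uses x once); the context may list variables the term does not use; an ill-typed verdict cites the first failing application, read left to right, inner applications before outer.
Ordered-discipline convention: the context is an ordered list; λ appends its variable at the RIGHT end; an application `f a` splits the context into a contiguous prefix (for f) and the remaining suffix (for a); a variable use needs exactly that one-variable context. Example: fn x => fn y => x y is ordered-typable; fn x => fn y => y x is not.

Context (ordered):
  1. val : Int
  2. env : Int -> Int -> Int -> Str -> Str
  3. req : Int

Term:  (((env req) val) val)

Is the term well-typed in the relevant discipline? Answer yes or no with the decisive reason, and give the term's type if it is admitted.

yes — at least one use each (val, env, req); term : Str -> Str
counts: val ×2, env ×1, req ×1
uses in reading order: env, req, val, val
typing: ✓ — Str -> Str
per-discipline verdicts: ordered ✗; linear ✗; affine ✗; relevant ✓; unrestricted ✓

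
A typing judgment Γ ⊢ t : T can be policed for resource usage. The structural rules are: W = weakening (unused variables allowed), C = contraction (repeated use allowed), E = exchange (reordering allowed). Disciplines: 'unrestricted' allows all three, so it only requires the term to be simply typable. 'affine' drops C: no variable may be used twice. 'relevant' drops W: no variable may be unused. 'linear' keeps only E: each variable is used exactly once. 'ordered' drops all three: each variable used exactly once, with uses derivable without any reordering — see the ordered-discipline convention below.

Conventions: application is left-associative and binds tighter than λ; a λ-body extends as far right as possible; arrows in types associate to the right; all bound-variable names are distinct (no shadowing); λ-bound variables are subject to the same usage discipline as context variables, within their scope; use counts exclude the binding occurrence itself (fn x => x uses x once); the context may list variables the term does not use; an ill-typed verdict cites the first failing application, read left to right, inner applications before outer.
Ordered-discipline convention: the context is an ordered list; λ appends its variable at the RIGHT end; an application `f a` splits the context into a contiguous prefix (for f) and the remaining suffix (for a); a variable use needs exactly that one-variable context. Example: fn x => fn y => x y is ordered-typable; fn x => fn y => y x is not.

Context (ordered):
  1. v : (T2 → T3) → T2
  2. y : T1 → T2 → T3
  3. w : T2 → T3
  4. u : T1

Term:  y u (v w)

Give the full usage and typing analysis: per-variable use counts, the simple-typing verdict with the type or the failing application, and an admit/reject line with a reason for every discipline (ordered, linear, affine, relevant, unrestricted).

usage: v: 1×, y: 1×, w: 1×, u: 1×
uses in reading order: y, u, v, w
typing: well-typed at T3
ordered ✗ (no contiguous prefix/suffix split fits y, u, v, w)
linear ✓ (each of v, y, w, u used exactly once)
affine ✓ (no duplicate uses among v, y, w, u)
relevant ✓ (none of v, y, w, u goes unused)
unrestricted ✓ (typability at T3 is all that's needed)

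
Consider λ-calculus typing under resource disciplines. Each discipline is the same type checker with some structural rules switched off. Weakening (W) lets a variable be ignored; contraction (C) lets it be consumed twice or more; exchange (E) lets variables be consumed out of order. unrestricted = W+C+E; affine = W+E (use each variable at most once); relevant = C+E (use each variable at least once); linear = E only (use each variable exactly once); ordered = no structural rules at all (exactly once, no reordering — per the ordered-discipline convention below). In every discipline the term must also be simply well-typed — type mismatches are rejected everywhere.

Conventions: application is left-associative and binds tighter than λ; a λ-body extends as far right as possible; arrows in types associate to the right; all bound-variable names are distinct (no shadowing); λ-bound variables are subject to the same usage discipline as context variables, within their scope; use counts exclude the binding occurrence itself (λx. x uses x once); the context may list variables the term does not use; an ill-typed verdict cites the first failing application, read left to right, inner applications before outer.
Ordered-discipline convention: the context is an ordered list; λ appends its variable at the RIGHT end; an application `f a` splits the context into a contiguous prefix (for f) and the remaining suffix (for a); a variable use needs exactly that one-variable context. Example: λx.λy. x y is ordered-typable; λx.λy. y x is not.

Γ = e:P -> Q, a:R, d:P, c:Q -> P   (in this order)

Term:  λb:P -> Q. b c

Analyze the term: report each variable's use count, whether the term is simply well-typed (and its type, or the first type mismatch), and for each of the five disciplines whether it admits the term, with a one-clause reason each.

counts: e ×0, a ×0, d ×0, c ×1, b (λ-bound) ×1
uses in reading order: b, c
typing: ill-typed: a function awaiting P gets Q -> P
ordered: ✗ — fails simple typing
linear: ✗ — a type mismatch blocks all five
affine: ✗ — the type mismatch rejects it
relevant: ✗ — not simply typable
unrestricted: ✗ — fails simple typing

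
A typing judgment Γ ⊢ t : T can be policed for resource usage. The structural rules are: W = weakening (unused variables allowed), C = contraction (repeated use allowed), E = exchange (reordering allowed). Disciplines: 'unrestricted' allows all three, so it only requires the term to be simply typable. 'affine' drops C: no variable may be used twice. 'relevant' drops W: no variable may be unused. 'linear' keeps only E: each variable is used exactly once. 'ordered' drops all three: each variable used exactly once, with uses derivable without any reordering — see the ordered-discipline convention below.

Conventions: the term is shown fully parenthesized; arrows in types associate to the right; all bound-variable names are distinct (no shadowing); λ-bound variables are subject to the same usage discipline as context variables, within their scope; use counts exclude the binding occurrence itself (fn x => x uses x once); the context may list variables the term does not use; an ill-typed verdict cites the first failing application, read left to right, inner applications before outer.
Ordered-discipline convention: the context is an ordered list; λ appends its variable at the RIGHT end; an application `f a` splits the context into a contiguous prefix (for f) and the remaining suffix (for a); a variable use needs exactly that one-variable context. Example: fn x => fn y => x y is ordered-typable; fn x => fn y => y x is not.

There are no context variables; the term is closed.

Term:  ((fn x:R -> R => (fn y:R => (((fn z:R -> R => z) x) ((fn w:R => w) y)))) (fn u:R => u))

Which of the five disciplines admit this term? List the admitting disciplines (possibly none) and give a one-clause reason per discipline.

admitted in: ordered, linear, affine, relevant, unrestricted
usage: x (bound)=1, y (bound)=1, z (bound)=1, w (bound)=1, u (bound)=1
use order (left to right): z, x, w, y, u
typing: ✓ — R -> R
ordered ✓ (x, y, z, w, u: once each, no exchange needed)
linear ✓ (exactly-once usage across x, y, z, w, u)
affine ✓ (x, y, z, w, u: no repeats, contraction unneeded)
relevant ✓ (none of x, y, z, w, u goes unused)
unrestricted ✓ (simply typable at R -> R; W, C, E all held)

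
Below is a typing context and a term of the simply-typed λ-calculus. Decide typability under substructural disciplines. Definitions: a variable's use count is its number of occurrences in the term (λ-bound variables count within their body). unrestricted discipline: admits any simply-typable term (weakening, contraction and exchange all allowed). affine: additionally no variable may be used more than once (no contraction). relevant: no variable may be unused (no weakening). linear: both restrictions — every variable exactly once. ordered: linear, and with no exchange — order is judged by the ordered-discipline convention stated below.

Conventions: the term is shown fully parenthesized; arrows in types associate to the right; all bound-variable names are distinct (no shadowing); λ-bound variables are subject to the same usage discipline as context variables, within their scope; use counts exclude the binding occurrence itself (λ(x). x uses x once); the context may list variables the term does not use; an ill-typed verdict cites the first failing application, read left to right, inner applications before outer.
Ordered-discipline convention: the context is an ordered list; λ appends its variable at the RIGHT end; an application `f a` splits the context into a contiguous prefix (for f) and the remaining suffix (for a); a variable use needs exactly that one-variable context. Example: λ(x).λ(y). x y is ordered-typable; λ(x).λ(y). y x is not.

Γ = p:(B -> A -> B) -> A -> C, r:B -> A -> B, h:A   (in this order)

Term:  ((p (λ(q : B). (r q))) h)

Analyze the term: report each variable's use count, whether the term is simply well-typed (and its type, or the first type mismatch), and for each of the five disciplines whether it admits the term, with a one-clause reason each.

use counts: p ×1, r ×1, h ×1, q (λ-bound) ×1
left-to-right use order: p, r, q, h
typing: the term checks, with type C
ordered ✓ (single-use (p, r, h, q), ordered derivation ok)
linear ✓ (each of p, r, h, q used exactly once)
affine ✓ (none of p, r, h, q used more than once)
relevant ✓ (p, r, h, q: all used, weakening unneeded)
unrestricted ✓ (type-checks (C) and nothing is barred)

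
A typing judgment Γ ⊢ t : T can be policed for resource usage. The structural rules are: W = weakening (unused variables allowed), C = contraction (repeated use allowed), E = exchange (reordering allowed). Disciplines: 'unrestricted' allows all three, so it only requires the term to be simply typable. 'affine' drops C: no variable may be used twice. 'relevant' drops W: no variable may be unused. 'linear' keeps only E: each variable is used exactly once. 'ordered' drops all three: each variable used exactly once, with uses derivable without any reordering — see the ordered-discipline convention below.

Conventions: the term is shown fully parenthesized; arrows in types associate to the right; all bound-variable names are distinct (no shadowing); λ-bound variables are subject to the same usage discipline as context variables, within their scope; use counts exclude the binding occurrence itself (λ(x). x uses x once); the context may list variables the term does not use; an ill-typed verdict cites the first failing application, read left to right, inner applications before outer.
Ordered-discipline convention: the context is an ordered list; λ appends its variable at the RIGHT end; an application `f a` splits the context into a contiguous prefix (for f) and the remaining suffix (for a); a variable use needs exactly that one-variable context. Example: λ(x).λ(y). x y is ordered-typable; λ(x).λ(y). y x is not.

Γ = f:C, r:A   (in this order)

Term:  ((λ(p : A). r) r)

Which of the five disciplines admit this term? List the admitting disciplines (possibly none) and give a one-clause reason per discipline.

accepted by: unrestricted
use counts: f: 0×, r: 2×, p (bound): 0×
use order (left to right): r, r
typing: the term checks, with type A
ordered ✗ (repeated use of r ×2; f, p never used (weakening))
linear ✗ (repeated use of r ×2; f, p never used (weakening))
affine ✗ (repeated use of r ×2)
relevant ✗ (f, p never used (weakening))
unrestricted ✓ (type-checks (A) and nothing is barred)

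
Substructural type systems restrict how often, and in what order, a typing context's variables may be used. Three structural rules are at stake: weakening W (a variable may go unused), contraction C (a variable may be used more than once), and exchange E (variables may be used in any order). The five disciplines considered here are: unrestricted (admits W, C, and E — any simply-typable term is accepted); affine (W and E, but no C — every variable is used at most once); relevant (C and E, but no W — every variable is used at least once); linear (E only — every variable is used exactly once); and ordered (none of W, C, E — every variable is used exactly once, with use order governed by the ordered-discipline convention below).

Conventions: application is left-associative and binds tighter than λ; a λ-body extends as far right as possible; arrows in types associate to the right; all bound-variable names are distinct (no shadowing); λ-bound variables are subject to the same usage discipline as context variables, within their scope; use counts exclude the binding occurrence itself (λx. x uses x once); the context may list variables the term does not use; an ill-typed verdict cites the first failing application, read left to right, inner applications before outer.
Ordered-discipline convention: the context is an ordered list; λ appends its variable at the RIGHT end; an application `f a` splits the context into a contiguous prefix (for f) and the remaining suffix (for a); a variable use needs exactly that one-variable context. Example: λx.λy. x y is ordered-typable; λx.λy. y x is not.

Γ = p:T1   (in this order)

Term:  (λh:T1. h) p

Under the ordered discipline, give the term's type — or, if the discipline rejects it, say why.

term : T1
use counts: p ×1, h (bound) ×1
use order (left to right): h, p
typing: well-typed — term : T1
all disciplines: ordered ✓ | linear ✓ | affine ✓ | relevant ✓ | unrestricted ✓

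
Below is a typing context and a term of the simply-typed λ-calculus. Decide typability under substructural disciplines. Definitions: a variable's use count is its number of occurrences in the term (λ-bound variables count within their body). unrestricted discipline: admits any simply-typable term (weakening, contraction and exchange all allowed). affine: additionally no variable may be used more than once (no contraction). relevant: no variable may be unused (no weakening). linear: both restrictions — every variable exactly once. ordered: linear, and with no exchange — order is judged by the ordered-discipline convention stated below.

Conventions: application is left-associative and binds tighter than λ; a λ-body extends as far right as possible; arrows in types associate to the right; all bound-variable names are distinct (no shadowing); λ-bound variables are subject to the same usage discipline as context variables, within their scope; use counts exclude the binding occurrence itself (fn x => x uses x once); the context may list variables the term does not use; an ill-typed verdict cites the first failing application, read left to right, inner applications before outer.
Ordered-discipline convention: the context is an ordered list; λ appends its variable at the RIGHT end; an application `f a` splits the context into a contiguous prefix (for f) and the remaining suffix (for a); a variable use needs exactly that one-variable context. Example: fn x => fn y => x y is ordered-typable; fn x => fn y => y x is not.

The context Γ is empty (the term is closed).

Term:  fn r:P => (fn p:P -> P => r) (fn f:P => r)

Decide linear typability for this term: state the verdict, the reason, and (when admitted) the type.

no — r ×2 used more than once (contraction); needs weakening: p, f unused
variable uses: r (bound) ×2; p (bound) ×0; f (bound) ×0
use order (left to right): r, r
typing: well-typed — term : P -> P
all disciplines: ordered ✗ | linear ✗ | affine ✗ | relevant ✗ | unrestricted ✓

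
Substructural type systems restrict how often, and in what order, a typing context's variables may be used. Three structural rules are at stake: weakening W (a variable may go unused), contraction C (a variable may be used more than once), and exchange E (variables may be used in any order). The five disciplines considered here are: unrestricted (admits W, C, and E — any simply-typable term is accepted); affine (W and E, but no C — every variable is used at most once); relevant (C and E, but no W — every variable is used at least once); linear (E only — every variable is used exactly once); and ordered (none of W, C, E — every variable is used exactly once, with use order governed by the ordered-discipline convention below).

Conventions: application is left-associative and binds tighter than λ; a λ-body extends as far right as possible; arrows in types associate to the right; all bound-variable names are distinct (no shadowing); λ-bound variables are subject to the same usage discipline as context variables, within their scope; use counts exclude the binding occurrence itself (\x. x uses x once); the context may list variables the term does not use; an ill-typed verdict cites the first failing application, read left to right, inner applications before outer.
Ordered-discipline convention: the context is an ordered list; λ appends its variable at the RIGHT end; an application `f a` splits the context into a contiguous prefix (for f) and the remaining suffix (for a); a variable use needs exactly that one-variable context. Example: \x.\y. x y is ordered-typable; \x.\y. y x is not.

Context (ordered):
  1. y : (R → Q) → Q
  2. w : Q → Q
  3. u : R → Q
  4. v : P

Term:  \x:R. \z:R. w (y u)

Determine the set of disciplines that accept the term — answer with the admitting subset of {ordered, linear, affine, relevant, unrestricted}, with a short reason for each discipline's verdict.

admitting disciplines: affine, unrestricted
variable uses: y: 1×, w: 1×, u: 1×, v: 0×, x (bound): 0×, z (bound): 0×
order of uses: w, y, u
typing: the term checks, with type R → R → Q
ordered: ✗, needs weakening: v, x, z unused
linear: ✗, needs weakening: v, x, z unused
affine: ✓, at most one use each (y, w, u, v, x, z)
relevant: ✗, needs weakening: v, x, z unused
unrestricted: ✓, well-typed at R → R → Q; no restrictions here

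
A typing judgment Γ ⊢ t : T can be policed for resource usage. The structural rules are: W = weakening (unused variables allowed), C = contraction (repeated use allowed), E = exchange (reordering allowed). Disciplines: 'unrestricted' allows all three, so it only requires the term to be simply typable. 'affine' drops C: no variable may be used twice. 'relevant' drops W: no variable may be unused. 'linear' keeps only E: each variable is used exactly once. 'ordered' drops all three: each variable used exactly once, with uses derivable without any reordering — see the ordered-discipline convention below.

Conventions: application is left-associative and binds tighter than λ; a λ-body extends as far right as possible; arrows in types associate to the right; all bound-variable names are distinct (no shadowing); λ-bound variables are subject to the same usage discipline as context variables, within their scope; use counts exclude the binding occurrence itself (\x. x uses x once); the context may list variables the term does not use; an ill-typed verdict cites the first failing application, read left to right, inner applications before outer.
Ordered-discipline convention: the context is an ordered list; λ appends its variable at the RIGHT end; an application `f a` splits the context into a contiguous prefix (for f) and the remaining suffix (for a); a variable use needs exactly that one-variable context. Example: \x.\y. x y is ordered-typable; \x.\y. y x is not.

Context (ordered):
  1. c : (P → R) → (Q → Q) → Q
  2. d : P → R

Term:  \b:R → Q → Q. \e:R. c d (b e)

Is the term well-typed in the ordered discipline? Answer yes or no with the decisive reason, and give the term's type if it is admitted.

yes — one use each (c, d, b, e); ordered split holds; term : (R → Q → Q) → R → Q
use counts: c=1, d=1, b (bound)=1, e (bound)=1
use order (left to right): c, d, b, e
typing: ✓ — (R → Q → Q) → R → Q
per-discipline verdicts: ordered ✓; linear ✓; affine ✓; relevant ✓; unrestricted ✓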